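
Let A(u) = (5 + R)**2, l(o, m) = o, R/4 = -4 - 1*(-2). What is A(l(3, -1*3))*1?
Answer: 9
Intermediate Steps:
R = -8 (R = 4*(-4 - 1*(-2)) = 4*(-4 + 2) = 4*(-2) = -8)
A(u) = 9 (A(u) = (5 - 8)**2 = (-3)**2 = 9)
A(l(3, -1*3))*1 = 9*1 = 9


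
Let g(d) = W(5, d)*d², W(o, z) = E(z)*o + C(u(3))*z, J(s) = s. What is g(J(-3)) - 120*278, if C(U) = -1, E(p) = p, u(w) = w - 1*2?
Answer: -33468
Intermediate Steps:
u(w) = -2 + w (u(w) = w - 2 = -2 + w)
W(o, z) = -z + o*z (W(o, z) = z*o - z = o*z - z = -z + o*z)
g(d) = 4*d³ (g(d) = (d*(-1 + 5))*d² = (d*4)*d² = (4*d)*d² = 4*d³)
g(J(-3)) - 120*278 = 4*(-3)³ - 120*278 = 4*(-27) - 33360 = -108 - 33360 = -33468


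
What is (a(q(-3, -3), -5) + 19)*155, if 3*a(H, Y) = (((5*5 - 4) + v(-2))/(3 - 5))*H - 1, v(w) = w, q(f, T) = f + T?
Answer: 17515/3 ≈ 5838.3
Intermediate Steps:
q(f, T) = T + f
a(H, Y) = -1/3 - 19*H/6 (a(H, Y) = ((((5*5 - 4) - 2)/(3 - 5))*H - 1)/3 = ((((25 - 4) - 2)/(-2))*H - 1)/3 = (((21 - 2)*(-1/2))*H - 1)/3 = ((19*(-1/2))*H - 1)/3 = (-19*H/2 - 1)/3 = (-1 - 19*H/2)/3 = -1/3 - 19*H/6)
(a(q(-3, -3), -5) + 19)*155 = ((-1/3 - 19*(-3 - 3)/6) + 19)*155 = ((-1/3 - 19/6*(-6)) + 19)*155 = ((-1/3 + 19) + 19)*155 = (56/3 + 19)*155 = (113/3)*155 = 17515/3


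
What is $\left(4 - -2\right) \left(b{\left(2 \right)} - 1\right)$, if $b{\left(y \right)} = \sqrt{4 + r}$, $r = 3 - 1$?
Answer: $-6 + 6 \sqrt{6} \approx 8.6969$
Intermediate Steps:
$r = 2$ ($r = 3 - 1 = 2$)
$b{\left(y \right)} = \sqrt{6}$ ($b{\left(y \right)} = \sqrt{4 + 2} = \sqrt{6}$)
$\left(4 - -2\right) \left(b{\left(2 \right)} - 1\right) = \left(4 - -2\right) \left(\sqrt{6} - 1\right) = \left(4 + 2\right) \left(-1 + \sqrt{6}\right) = 6 \left(-1 + \sqrt{6}\right) = -6 + 6 \sqrt{6}$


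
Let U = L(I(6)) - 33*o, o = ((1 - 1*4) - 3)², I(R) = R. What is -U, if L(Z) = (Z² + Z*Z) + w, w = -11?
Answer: 1127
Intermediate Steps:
L(Z) = -11 + 2*Z² (L(Z) = (Z² + Z*Z) - 11 = (Z² + Z²) - 11 = 2*Z² - 11 = -11 + 2*Z²)
o = 36 (o = ((1 - 4) - 3)² = (-3 - 3)² = (-6)² = 36)
U = -1127 (U = (-11 + 2*6²) - 33*36 = (-11 + 2*36) - 1188 = (-11 + 72) - 1188 = 61 - 1188 = -1127)
-U = -1*(-1127) = 1127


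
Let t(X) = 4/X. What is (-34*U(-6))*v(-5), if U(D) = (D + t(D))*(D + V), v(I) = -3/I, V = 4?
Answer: -272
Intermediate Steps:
U(D) = (4 + D)*(D + 4/D) (U(D) = (D + 4/D)*(D + 4) = (D + 4/D)*(4 + D) = (4 + D)*(D + 4/D))
(-34*U(-6))*v(-5) = (-34*(4 + (-6)**2 + 4*(-6) + 16/(-6)))*(-3/(-5)) = (-34*(4 + 36 - 24 + 16*(-1/6)))*(-3*(-1/5)) = -34*(4 + 36 - 24 - 8/3)*(3/5) = -34*40/3*(3/5) = -1360/3*3/5 = -272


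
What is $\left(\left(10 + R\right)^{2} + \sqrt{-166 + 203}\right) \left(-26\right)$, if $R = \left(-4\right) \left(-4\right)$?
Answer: $-17576 - 26 \sqrt{37} \approx -17734.0$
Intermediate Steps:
$R = 16$
$\left(\left(10 + R\right)^{2} + \sqrt{-166 + 203}\right) \left(-26\right) = \left(\left(10 + 16\right)^{2} + \sqrt{-166 + 203}\right) \left(-26\right) = \left(26^{2} + \sqrt{37}\right) \left(-26\right) = \left(676 + \sqrt{37}\right) \left(-26\right) = -17576 - 26 \sqrt{37}$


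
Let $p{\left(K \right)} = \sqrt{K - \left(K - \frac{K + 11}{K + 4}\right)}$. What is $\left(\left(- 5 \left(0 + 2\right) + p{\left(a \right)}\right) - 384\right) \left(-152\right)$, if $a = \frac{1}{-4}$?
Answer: $59888 - \frac{152 \sqrt{645}}{15} \approx 59631.0$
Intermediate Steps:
$a = - \frac{1}{4} \approx -0.25$
$p{\left(K \right)} = \sqrt{\frac{11 + K}{4 + K}}$ ($p{\left(K \right)} = \sqrt{K - \left(K - \frac{11 + K}{4 + K}\right)} = \sqrt{\frac{11 + K}{4 + K}}$)
$\left(\left(- 5 \left(0 + 2\right) + p{\left(a \right)}\right) - 384\right) \left(-152\right) = \left(\left(- 5 \left(0 + 2\right) + \sqrt{\frac{11 - \frac{1}{4}}{4 - \frac{1}{4}}}\right) - 384\right) \left(-152\right) = \left(\left(\left(-5\right) 2 + \sqrt{\frac{1}{\frac{15}{4}} \cdot \frac{43}{4}}\right) - 384\right) \left(-152\right) = \left(\left(-10 + \sqrt{\frac{4}{15} \cdot \frac{43}{4}}\right) - 384\right) \left(-152\right) = \left(\left(-10 + \sqrt{\frac{43}{15}}\right) - 384\right) \left(-152\right) = \left(\left(-10 + \frac{\sqrt{645}}{15}\right) - 384\right) \left(-152\right) = \left(-394 + \frac{\sqrt{645}}{15}\right) \left(-152\right) = 59888 - \frac{152 \sqrt{645}}{15}$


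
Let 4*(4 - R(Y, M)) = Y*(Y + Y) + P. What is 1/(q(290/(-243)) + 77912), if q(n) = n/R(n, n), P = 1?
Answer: 143507/11180861008 ≈ 1.2835e-5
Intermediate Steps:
R(Y, M) = 15/4 - Y**2/2 (R(Y, M) = 4 - (Y*(Y + Y) + 1)/4 = 4 - (Y*(2*Y) + 1)/4 = 4 - (2*Y**2 + 1)/4 = 4 - (1 + 2*Y**2)/4 = 4 + (-1/4 - Y**2/2) = 15/4 - Y**2/2)
q(n) = n/(15/4 - n**2/2)
1/(q(290/(-243)) + 77912) = 1/(-4*290/(-243)/(-15 + 2*(290/(-243))**2) + 77912) = 1/(-4*290*(-1/243)/(-15 + 2*(290*(-1/243))**2) + 77912) = 1/(-4*(-290/243)/(-15 + 2*(-290/243)**2) + 77912) = 1/(-4*(-290/243)/(-15 + 2*(84100/59049)) + 77912) = 1/(-4*(-290/243)/(-15 + 168200/59049) + 77912) = 1/(-4*(-290/243)/(-717535/59049) + 77912) = 1/(-4*(-290/243)*(-59049/717535) + 77912) = 1/(-56376/143507 + 77912) = 1/(11180861008/143507) = 143507/11180861008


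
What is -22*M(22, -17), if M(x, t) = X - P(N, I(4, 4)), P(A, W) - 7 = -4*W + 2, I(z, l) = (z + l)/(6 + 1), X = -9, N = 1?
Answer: 2068/7 ≈ 295.43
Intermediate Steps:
I(z, l) = l/7 + z/7 (I(z, l) = (l + z)/7 = (l + z)*(1/7) = l/7 + z/7)
P(A, W) = 9 - 4*W (P(A, W) = 7 + (-4*W + 2) = 7 + (2 - 4*W) = 9 - 4*W)
M(x, t) = -94/7 (M(x, t) = -9 - (9 - 4*((1/7)*4 + (1/7)*4)) = -9 - (9 - 4*(4/7 + 4/7)) = -9 - (9 - 4*8/7) = -9 - (9 - 32/7) = -9 - 1*31/7 = -9 - 31/7 = -94/7)
-22*M(22, -17) = -22*(-94/7) = 2068/7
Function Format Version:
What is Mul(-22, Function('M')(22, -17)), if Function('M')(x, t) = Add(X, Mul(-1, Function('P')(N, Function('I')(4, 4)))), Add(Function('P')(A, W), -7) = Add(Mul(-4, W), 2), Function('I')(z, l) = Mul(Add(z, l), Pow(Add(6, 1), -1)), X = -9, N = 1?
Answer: Rational(2068, 7) ≈ 295.43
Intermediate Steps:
Function('I')(z, l) = Add(Mul(Rational(1, 7), l), Mul(Rational(1, 7), z)) (Function('I')(z, l) = Mul(Add(l, z), Pow(7, -1)) = Mul(Add(l, z), Rational(1, 7)) = Add(Mul(Rational(1, 7), l), Mul(Rational(1, 7), z)))
Function('P')(A, W) = Add(9, Mul(-4, W)) (Function('P')(A, W) = Add(7, Add(Mul(-4, W), 2)) = Add(7, Add(2, Mul(-4, W))) = Add(9, Mul(-4, W)))
Function('M')(x, t) = Rational(-94, 7) (Function('M')(x, t) = Add(-9, Mul(-1, Add(9, Mul(-4, Add(Mul(Rational(1, 7), 4), Mul(Rational(1, 7), 4)))))) = Add(-9, Mul(-1, Add(9, Mul(-4, Add(Rational(4, 7), Rational(4, 7)))))) = Add(-9, Mul(-1, Add(9, Mul(-4, Rational(8, 7))))) = Add(-9, Mul(-1, Add(9, Rational(-32, 7)))) = Add(-9, Mul(-1, Rational(31, 7))) = Add(-9, Rational(-31, 7)) = Rational(-94, 7))
Mul(-22, Function('M')(22, -17)) = Mul(-22, Rational(-94, 7)) = Rational(2068, 7)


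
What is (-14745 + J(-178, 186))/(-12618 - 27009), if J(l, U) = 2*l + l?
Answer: 5093/13209 ≈ 0.38557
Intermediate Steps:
J(l, U) = 3*l
(-14745 + J(-178, 186))/(-12618 - 27009) = (-14745 + 3*(-178))/(-12618 - 27009) = (-14745 - 534)/(-39627) = -15279*(-1/39627) = 5093/13209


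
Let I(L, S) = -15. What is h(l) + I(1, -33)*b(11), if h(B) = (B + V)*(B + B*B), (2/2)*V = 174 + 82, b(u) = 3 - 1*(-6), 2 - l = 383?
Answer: -18097635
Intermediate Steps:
l = -381 (l = 2 - 1*383 = 2 - 383 = -381)
b(u) = 9 (b(u) = 3 + 6 = 9)
V = 256 (V = 174 + 82 = 256)
h(B) = (256 + B)*(B + B²) (h(B) = (B + 256)*(B + B*B) = (256 + B)*(B + B²))
h(l) + I(1, -33)*b(11) = -381*(256 + (-381)² + 257*(-381)) - 15*9 = -381*(256 + 145161 - 97917) - 135 = -381*47500 - 135 = -18097500 - 135 = -18097635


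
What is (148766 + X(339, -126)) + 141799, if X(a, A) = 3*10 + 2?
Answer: 290597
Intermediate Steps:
X(a, A) = 32 (X(a, A) = 30 + 2 = 32)
(148766 + X(339, -126)) + 141799 = (148766 + 32) + 141799 = 148798 + 141799 = 290597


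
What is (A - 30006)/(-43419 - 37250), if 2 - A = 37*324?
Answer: 41992/80669 ≈ 0.52055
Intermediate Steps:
A = -11986 (A = 2 - 37*324 = 2 - 1*11988 = 2 - 11988 = -11986)
(A - 30006)/(-43419 - 37250) = (-11986 - 30006)/(-43419 - 37250) = -41992/(-80669) = -41992*(-1/80669) = 41992/80669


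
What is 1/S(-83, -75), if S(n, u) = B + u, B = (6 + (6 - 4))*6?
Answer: -1/27 ≈ -0.037037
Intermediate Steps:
B = 48 (B = (6 + 2)*6 = 8*6 = 48)
S(n, u) = 48 + u
1/S(-83, -75) = 1/(48 - 75) = 1/(-27) = -1/27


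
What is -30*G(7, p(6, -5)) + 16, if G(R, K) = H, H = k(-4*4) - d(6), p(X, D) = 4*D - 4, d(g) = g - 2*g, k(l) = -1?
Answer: -134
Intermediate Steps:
d(g) = -g
p(X, D) = -4 + 4*D
H = 5 (H = -1 - (-1)*6 = -1 - 1*(-6) = -1 + 6 = 5)
G(R, K) = 5
-30*G(7, p(6, -5)) + 16 = -30*5 + 16 = -150 + 16 = -134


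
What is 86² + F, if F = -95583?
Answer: -88187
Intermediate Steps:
86² + F = 86² - 95583 = 7396 - 95583 = -88187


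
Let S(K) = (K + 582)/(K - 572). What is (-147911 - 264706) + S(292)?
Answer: -57766817/140 ≈ -4.1262e+5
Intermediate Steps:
S(K) = (582 + K)/(-572 + K)
(-147911 - 264706) + S(292) = (-147911 - 264706) + (582 + 292)/(-572 + 292) = -412617 + 874/(-280) = -412617 - 1/280*874 = -412617 - 437/140 = -57766817/140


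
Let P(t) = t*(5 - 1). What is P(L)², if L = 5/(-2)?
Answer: 100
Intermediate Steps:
L = -5/2 (L = 5*(-½) = -5/2 ≈ -2.5000)
P(t) = 4*t (P(t) = t*4 = 4*t)
P(L)² = (4*(-5/2))² = (-10)² = 100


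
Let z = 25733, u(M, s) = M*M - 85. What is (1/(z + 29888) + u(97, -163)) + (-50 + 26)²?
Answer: 550647901/55621 ≈ 9900.0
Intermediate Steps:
u(M, s) = -85 + M² (u(M, s) = M² - 85 = -85 + M²)
(1/(z + 29888) + u(97, -163)) + (-50 + 26)² = (1/(25733 + 29888) + (-85 + 97²)) + (-50 + 26)² = (1/55621 + (-85 + 9409)) + (-24)² = (1/55621 + 9324) + 576 = 518610205/55621 + 576 = 550647901/55621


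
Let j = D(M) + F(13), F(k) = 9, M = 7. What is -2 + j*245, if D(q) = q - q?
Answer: 2203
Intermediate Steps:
D(q) = 0
j = 9 (j = 0 + 9 = 9)
-2 + j*245 = -2 + 9*245 = -2 + 2205 = 2203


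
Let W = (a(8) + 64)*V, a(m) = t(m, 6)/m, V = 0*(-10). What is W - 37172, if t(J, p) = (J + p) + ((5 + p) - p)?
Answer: -37172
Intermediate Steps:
t(J, p) = 5 + J + p (t(J, p) = (J + p) + 5 = 5 + J + p)
V = 0
a(m) = (11 + m)/m (a(m) = (5 + m + 6)/m = (11 + m)/m)
W = 0 (W = ((11 + 8)/8 + 64)*0 = ((1/8)*19 + 64)*0 = (19/8 + 64)*0 = (531/8)*0 = 0)
W - 37172 = 0 - 37172 = -37172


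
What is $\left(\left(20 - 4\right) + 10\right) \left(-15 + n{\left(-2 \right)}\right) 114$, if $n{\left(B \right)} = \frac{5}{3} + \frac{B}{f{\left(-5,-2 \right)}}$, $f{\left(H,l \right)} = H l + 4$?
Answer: $- \frac{279604}{7} \approx -39943.0$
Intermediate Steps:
$f{\left(H,l \right)} = 4 + H l$
$n{\left(B \right)} = \frac{5}{3} + \frac{B}{14}$ ($n{\left(B \right)} = \frac{5}{3} + \frac{B}{4 - -10} = 5 \cdot \frac{1}{3} + \frac{B}{4 + 10} = \frac{5}{3} + \frac{B}{14}$)
$\left(\left(20 - 4\right) + 10\right) \left(-15 + n{\left(-2 \right)}\right) 114 = \left(\left(20 - 4\right) + 10\right) \left(-15 + \left(\frac{5}{3} + \frac{1}{14} \left(-2\right)\right)\right) 114 = \left(16 + 10\right) \left(-15 + \left(\frac{5}{3} - \frac{1}{7}\right)\right) 114 = 26 \left(-15 + \frac{32}{21}\right) 114 = 26 \left(- \frac{283}{21}\right) 114 = \left(- \frac{7358}{21}\right) 114 = - \frac{279604}{7}$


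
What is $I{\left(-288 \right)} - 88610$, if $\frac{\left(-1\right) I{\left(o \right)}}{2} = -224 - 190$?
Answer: $-87782$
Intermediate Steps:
$I{\left(o \right)} = 828$ ($I{\left(o \right)} = - 2 \left(-224 - 190\right) = \left(-2\right) \left(-414\right) = 828$)
$I{\left(-288 \right)} - 88610 = 828 - 88610 = -87782$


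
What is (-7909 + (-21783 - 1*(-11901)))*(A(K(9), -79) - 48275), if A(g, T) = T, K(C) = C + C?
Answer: 860266014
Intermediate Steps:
K(C) = 2*C
(-7909 + (-21783 - 1*(-11901)))*(A(K(9), -79) - 48275) = (-7909 + (-21783 - 1*(-11901)))*(-79 - 48275) = (-7909 + (-21783 + 11901))*(-48354) = (-7909 - 9882)*(-48354) = -17791*(-48354) = 860266014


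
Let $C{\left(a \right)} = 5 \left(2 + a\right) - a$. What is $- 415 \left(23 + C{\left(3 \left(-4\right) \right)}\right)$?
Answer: $6225$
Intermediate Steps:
$C{\left(a \right)} = 10 + 4 a$ ($C{\left(a \right)} = \left(10 + 5 a\right) - a = 10 + 4 a$)
$- 415 \left(23 + C{\left(3 \left(-4\right) \right)}\right) = - 415 \left(23 + \left(10 + 4 \cdot 3 \left(-4\right)\right)\right) = - 415 \left(23 + \left(10 + 4 \left(-12\right)\right)\right) = - 415 \left(23 + \left(10 - 48\right)\right) = - 415 \left(23 - 38\right) = \left(-415\right) \left(-15\right) = 6225$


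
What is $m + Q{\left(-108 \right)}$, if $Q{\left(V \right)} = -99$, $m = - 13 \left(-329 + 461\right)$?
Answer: $-1815$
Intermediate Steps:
$m = -1716$ ($m = \left(-13\right) 132 = -1716$)
$m + Q{\left(-108 \right)} = -1716 - 99 = -1815$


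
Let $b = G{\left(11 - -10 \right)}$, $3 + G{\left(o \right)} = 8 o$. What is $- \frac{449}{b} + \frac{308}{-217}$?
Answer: $- \frac{21179}{5115} \approx -4.1406$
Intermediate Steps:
$G{\left(o \right)} = -3 + 8 o$
$b = 165$ ($b = -3 + 8 \left(11 - -10\right) = -3 + 8 \left(11 + 10\right) = -3 + 8 \cdot 21 = -3 + 168 = 165$)
$- \frac{449}{b} + \frac{308}{-217} = - \frac{449}{165} + \frac{308}{-217} = \left(-449\right) \frac{1}{165} + 308 \left(- \frac{1}{217}\right) = - \frac{449}{165} - \frac{44}{31} = - \frac{21179}{5115}$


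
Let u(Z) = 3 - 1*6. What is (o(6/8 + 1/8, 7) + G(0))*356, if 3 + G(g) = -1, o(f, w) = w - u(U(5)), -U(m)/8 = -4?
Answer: 2136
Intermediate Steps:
U(m) = 32 (U(m) = -8*(-4) = 32)
u(Z) = -3 (u(Z) = 3 - 6 = -3)
o(f, w) = 3 + w (o(f, w) = w - 1*(-3) = w + 3 = 3 + w)
G(g) = -4 (G(g) = -3 - 1 = -4)
(o(6/8 + 1/8, 7) + G(0))*356 = ((3 + 7) - 4)*356 = (10 - 4)*356 = 6*356 = 2136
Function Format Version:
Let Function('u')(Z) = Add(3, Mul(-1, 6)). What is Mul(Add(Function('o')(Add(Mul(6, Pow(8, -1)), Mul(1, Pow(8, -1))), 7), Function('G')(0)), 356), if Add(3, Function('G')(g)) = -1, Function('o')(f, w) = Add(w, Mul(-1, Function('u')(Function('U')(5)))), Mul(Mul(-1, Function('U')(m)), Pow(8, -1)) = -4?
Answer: 2136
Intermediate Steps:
Function('U')(m) = 32 (Function('U')(m) = Mul(-8, -4) = 32)
Function('u')(Z) = -3 (Function('u')(Z) = Add(3, -6) = -3)
Function('o')(f, w) = Add(3, w) (Function('o')(f, w) = Add(w, Mul(-1, -3)) = Add(w, 3) = Add(3, w))
Function('G')(g) = -4 (Function('G')(g) = Add(-3, -1) = -4)
Mul(Add(Function('o')(Add(Mul(6, Pow(8, -1)), Mul(1, Pow(8, -1))), 7), Function('G')(0)), 356) = Mul(Add(Add(3, 7), -4), 356) = Mul(Add(10, -4), 356) = Mul(6, 356) = 2136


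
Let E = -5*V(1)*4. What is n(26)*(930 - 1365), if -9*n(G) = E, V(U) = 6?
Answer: -5800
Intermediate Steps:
E = -120 (E = -5*6*4 = -30*4 = -120)
n(G) = 40/3 (n(G) = -⅑*(-120) = 40/3)
n(26)*(930 - 1365) = 40*(930 - 1365)/3 = (40/3)*(-435) = -5800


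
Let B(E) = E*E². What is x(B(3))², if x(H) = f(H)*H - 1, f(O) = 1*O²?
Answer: 387381124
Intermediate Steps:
f(O) = O²
B(E) = E³
x(H) = -1 + H³ (x(H) = H²*H - 1 = H³ - 1 = -1 + H³)
x(B(3))² = (-1 + (3³)³)² = (-1 + 27³)² = (-1 + 19683)² = 19682² = 387381124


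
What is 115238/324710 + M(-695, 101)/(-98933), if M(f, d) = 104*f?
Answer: 917654733/845382485 ≈ 1.0855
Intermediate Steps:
115238/324710 + M(-695, 101)/(-98933) = 115238/324710 + (104*(-695))/(-98933) = 115238*(1/324710) - 72280*(-1/98933) = 57619/162355 + 72280/98933 = 917654733/845382485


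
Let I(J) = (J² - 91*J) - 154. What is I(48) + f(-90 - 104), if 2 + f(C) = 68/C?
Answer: -215374/97 ≈ -2220.4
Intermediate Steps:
f(C) = -2 + 68/C
I(J) = -154 + J² - 91*J
I(48) + f(-90 - 104) = (-154 + 48² - 91*48) + (-2 + 68/(-90 - 104)) = (-154 + 2304 - 4368) + (-2 + 68/(-194)) = -2218 + (-2 + 68*(-1/194)) = -2218 + (-2 - 34/97) = -2218 - 228/97 = -215374/97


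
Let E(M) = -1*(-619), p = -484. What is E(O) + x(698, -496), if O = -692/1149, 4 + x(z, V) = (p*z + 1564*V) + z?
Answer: -1112263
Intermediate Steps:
x(z, V) = -4 - 483*z + 1564*V (x(z, V) = -4 + ((-484*z + 1564*V) + z) = -4 + (-483*z + 1564*V) = -4 - 483*z + 1564*V)
O = -692/1149 (O = -692*1/1149 = -692/1149 ≈ -0.60226)
E(M) = 619
E(O) + x(698, -496) = 619 + (-4 - 483*698 + 1564*(-496)) = 619 + (-4 - 337134 - 775744) = 619 - 1112882 = -1112263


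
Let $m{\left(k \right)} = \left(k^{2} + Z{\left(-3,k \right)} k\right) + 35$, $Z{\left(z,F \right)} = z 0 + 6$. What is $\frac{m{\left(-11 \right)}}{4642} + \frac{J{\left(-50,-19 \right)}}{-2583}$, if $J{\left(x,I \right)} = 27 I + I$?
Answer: $\frac{193001}{856449} \approx 0.22535$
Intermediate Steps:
$Z{\left(z,F \right)} = 6$ ($Z{\left(z,F \right)} = 0 + 6 = 6$)
$J{\left(x,I \right)} = 28 I$
$m{\left(k \right)} = 35 + k^{2} + 6 k$ ($m{\left(k \right)} = \left(k^{2} + 6 k\right) + 35 = 35 + k^{2} + 6 k$)
$\frac{m{\left(-11 \right)}}{4642} + \frac{J{\left(-50,-19 \right)}}{-2583} = \frac{35 + \left(-11\right)^{2} + 6 \left(-11\right)}{4642} + \frac{28 \left(-19\right)}{-2583} = \left(35 + 121 - 66\right) \frac{1}{4642} - - \frac{76}{369} = 90 \cdot \frac{1}{4642} + \frac{76}{369} = \frac{45}{2321} + \frac{76}{369} = \frac{193001}{856449}$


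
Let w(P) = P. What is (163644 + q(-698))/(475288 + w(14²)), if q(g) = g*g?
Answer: 162712/118871 ≈ 1.3688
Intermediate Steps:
q(g) = g²
(163644 + q(-698))/(475288 + w(14²)) = (163644 + (-698)²)/(475288 + 14²) = (163644 + 487204)/(475288 + 196) = 650848/475484 = 650848*(1/475484) = 162712/118871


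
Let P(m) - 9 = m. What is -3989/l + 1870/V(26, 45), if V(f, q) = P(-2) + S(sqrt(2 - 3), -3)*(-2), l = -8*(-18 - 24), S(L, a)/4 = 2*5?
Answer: -919517/24528 ≈ -37.488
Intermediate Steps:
P(m) = 9 + m
S(L, a) = 40 (S(L, a) = 4*(2*5) = 4*10 = 40)
l = 336 (l = -8*(-42) = 336)
V(f, q) = -73 (V(f, q) = (9 - 2) + 40*(-2) = 7 - 80 = -73)
-3989/l + 1870/V(26, 45) = -3989/336 + 1870/(-73) = -3989*1/336 + 1870*(-1/73) = -3989/336 - 1870/73 = -919517/24528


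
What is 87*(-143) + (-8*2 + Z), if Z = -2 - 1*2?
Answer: -12461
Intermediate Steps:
Z = -4 (Z = -2 - 2 = -4)
87*(-143) + (-8*2 + Z) = 87*(-143) + (-8*2 - 4) = -12441 + (-16 - 4) = -12441 - 20 = -12461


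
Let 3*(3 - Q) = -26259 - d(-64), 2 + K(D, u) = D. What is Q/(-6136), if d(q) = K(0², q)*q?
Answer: -6599/4602 ≈ -1.4339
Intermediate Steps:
K(D, u) = -2 + D
d(q) = -2*q (d(q) = (-2 + 0²)*q = (-2 + 0)*q = -2*q)
Q = 26396/3 (Q = 3 - (-26259 - (-2)*(-64))/3 = 3 - (-26259 - 1*128)/3 = 3 - (-26259 - 128)/3 = 3 - ⅓*(-26387) = 3 + 26387/3 = 26396/3 ≈ 8798.7)
Q/(-6136) = (26396/3)/(-6136) = (26396/3)*(-1/6136) = -6599/4602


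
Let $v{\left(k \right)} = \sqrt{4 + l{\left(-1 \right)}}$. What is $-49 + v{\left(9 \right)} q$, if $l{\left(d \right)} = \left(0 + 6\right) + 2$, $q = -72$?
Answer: $-49 - 144 \sqrt{3} \approx -298.42$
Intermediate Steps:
$l{\left(d \right)} = 8$ ($l{\left(d \right)} = 6 + 2 = 8$)
$v{\left(k \right)} = 2 \sqrt{3}$ ($v{\left(k \right)} = \sqrt{4 + 8} = \sqrt{12} = 2 \sqrt{3}$)
$-49 + v{\left(9 \right)} q = -49 + 2 \sqrt{3} \left(-72\right) = -49 - 144 \sqrt{3}$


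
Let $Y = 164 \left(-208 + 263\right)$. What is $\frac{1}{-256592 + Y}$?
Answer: $- \frac{1}{247572} \approx -4.0392 \cdot 10^{-6}$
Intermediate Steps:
$Y = 9020$ ($Y = 164 \cdot 55 = 9020$)
$\frac{1}{-256592 + Y} = \frac{1}{-256592 + 9020} = \frac{1}{-247572} = - \frac{1}{247572}$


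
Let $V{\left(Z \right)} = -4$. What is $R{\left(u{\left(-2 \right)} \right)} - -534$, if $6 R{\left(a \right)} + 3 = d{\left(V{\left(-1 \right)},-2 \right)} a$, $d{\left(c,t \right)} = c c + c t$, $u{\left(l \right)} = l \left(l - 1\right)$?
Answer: $\frac{1115}{2} \approx 557.5$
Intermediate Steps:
$u{\left(l \right)} = l \left(-1 + l\right)$
$d{\left(c,t \right)} = c^{2} + c t$
$R{\left(a \right)} = - \frac{1}{2} + 4 a$ ($R{\left(a \right)} = - \frac{1}{2} + \frac{- 4 \left(-4 - 2\right) a}{6} = - \frac{1}{2} + \frac{\left(-4\right) \left(-6\right) a}{6} = - \frac{1}{2} + \frac{24 a}{6} = - \frac{1}{2} + 4 a$)
$R{\left(u{\left(-2 \right)} \right)} - -534 = \left(- \frac{1}{2} + 4 \left(- 2 \left(-1 - 2\right)\right)\right) - -534 = \left(- \frac{1}{2} + 4 \left(\left(-2\right) \left(-3\right)\right)\right) + 534 = \left(- \frac{1}{2} + 4 \cdot 6\right) + 534 = \left(- \frac{1}{2} + 24\right) + 534 = \frac{47}{2} + 534 = \frac{1115}{2}$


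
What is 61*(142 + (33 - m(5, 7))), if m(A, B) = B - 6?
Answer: 10614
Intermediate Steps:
m(A, B) = -6 + B
61*(142 + (33 - m(5, 7))) = 61*(142 + (33 - (-6 + 7))) = 61*(142 + (33 - 1*1)) = 61*(142 + (33 - 1)) = 61*(142 + 32) = 61*174 = 10614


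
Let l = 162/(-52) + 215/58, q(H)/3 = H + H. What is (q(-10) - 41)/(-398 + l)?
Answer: 38077/149823 ≈ 0.25415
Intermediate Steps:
q(H) = 6*H (q(H) = 3*(H + H) = 3*(2*H) = 6*H)
l = 223/377 (l = 162*(-1/52) + 215*(1/58) = -81/26 + 215/58 = 223/377 ≈ 0.59151)
(q(-10) - 41)/(-398 + l) = (6*(-10) - 41)/(-398 + 223/377) = (-60 - 41)/(-149823/377) = -101*(-377/149823) = 38077/149823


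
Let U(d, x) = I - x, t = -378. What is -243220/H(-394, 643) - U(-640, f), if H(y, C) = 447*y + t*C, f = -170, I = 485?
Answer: -68578610/104793 ≈ -654.42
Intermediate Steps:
U(d, x) = 485 - x
H(y, C) = -378*C + 447*y (H(y, C) = 447*y - 378*C = -378*C + 447*y)
-243220/H(-394, 643) - U(-640, f) = -243220/(-378*643 + 447*(-394)) - (485 - 1*(-170)) = -243220/(-243054 - 176118) - (485 + 170) = -243220/(-419172) - 1*655 = -243220*(-1/419172) - 655 = 60805/104793 - 655 = -68578610/104793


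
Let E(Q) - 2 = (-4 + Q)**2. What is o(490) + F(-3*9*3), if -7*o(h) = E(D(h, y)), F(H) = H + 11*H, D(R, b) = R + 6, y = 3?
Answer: -248870/7 ≈ -35553.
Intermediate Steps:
D(R, b) = 6 + R
E(Q) = 2 + (-4 + Q)**2
F(H) = 12*H
o(h) = -2/7 - (2 + h)**2/7 (o(h) = -(2 + (-4 + (6 + h))**2)/7 = -(2 + (2 + h)**2)/7 = -2/7 - (2 + h)**2/7)
o(490) + F(-3*9*3) = (-2/7 - (2 + 490)**2/7) + 12*(-3*9*3) = (-2/7 - 1/7*492**2) + 12*(-27*3) = (-2/7 - 1/7*242064) + 12*(-81) = (-2/7 - 242064/7) - 972 = -242066/7 - 972 = -248870/7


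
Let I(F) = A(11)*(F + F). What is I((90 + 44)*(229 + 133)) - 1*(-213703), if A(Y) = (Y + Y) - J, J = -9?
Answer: 3221199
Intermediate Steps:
A(Y) = 9 + 2*Y (A(Y) = (Y + Y) - 1*(-9) = 2*Y + 9 = 9 + 2*Y)
I(F) = 62*F (I(F) = (9 + 2*11)*(F + F) = (9 + 22)*(2*F) = 31*(2*F) = 62*F)
I((90 + 44)*(229 + 133)) - 1*(-213703) = 62*((90 + 44)*(229 + 133)) - 1*(-213703) = 62*(134*362) + 213703 = 62*48508 + 213703 = 3007496 + 213703 = 3221199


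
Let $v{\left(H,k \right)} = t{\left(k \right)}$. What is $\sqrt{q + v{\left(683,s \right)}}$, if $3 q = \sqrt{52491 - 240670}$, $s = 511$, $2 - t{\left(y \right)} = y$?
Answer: $\frac{\sqrt{-4581 + 3 i \sqrt{188179}}}{3} \approx 3.1734 + 22.783 i$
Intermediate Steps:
$t{\left(y \right)} = 2 - y$
$v{\left(H,k \right)} = 2 - k$
$q = \frac{i \sqrt{188179}}{3}$ ($q = \frac{\sqrt{52491 - 240670}}{3} = \frac{\sqrt{-188179}}{3} = \frac{i \sqrt{188179}}{3} \approx 144.6 i$)
$\sqrt{q + v{\left(683,s \right)}} = \sqrt{\frac{i \sqrt{188179}}{3} + \left(2 - 511\right)} = \sqrt{\frac{i \sqrt{188179}}{3} - 509} = \sqrt{-509 + \frac{i \sqrt{188179}}{3}}$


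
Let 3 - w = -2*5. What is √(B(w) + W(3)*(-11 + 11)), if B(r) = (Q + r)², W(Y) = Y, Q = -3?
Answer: 10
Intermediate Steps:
w = 13 (w = 3 - (-2)*5 = 3 - 1*(-10) = 3 + 10 = 13)
B(r) = (-3 + r)²
√(B(w) + W(3)*(-11 + 11)) = √((-3 + 13)² + 3*(-11 + 11)) = √(10² + 3*0) = √(100 + 0) = √100 = 10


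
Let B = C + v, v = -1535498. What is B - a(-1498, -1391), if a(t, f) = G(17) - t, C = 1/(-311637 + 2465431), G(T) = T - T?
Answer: -3310372762823/2153794 ≈ -1.5370e+6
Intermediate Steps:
G(T) = 0
C = 1/2153794 ≈ 4.6430e-7
a(t, f) = -t (a(t, f) = 0 - t = -t)
B = -3307146379411/2153794 (B = 1/2153794 - 1535498 = -3307146379411/2153794 ≈ -1.5355e+6)
B - a(-1498, -1391) = -3307146379411/2153794 - (-1)*(-1498) = -3307146379411/2153794 - 1*1498 = -3307146379411/2153794 - 1498 = -3310372762823/2153794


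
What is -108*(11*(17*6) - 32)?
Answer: -117720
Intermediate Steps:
-108*(11*(17*6) - 32) = -108*(11*102 - 32) = -108*(1122 - 32) = -108*1090 = -117720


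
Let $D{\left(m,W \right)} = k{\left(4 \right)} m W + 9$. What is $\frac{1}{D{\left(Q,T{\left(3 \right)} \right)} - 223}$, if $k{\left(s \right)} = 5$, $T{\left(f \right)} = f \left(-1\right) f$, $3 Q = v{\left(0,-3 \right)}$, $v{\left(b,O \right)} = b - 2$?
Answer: $- \frac{1}{184} \approx -0.0054348$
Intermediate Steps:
$v{\left(b,O \right)} = -2 + b$ ($v{\left(b,O \right)} = b - 2 = -2 + b$)
$Q = - \frac{2}{3}$ ($Q = \frac{-2 + 0}{3} = \frac{1}{3} \left(-2\right) = - \frac{2}{3} \approx -0.66667$)
$T{\left(f \right)} = - f^{2}$ ($T{\left(f \right)} = - f f = - f^{2}$)
$D{\left(m,W \right)} = 9 + 5 W m$ ($D{\left(m,W \right)} = 5 m W + 9 = 5 W m + 9 = 9 + 5 W m$)
$\frac{1}{D{\left(Q,T{\left(3 \right)} \right)} - 223} = \frac{1}{\left(9 + 5 \left(- 3^{2}\right) \left(- \frac{2}{3}\right)\right) - 223} = \frac{1}{\left(9 + 5 \left(\left(-1\right) 9\right) \left(- \frac{2}{3}\right)\right) - 223} = \frac{1}{\left(9 + 5 \left(-9\right) \left(- \frac{2}{3}\right)\right) - 223} = \frac{1}{\left(9 + 30\right) - 223} = \frac{1}{39 - 223} = \frac{1}{-184} = - \frac{1}{184}$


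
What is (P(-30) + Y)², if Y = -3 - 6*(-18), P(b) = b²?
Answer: 1010025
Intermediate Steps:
Y = 105 (Y = -3 + 108 = 105)
(P(-30) + Y)² = ((-30)² + 105)² = (900 + 105)² = 1005² = 1010025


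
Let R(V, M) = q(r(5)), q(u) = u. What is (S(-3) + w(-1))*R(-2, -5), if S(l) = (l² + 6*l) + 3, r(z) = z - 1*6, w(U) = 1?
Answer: 5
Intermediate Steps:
r(z) = -6 + z (r(z) = z - 6 = -6 + z)
R(V, M) = -1 (R(V, M) = -6 + 5 = -1)
S(l) = 3 + l² + 6*l
(S(-3) + w(-1))*R(-2, -5) = ((3 + (-3)² + 6*(-3)) + 1)*(-1) = ((3 + 9 - 18) + 1)*(-1) = (-6 + 1)*(-1) = -5*(-1) = 5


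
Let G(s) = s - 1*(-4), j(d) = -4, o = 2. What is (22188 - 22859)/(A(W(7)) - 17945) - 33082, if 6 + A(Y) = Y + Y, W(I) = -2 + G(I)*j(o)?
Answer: -596897855/18043 ≈ -33082.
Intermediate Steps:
G(s) = 4 + s (G(s) = s + 4 = 4 + s)
W(I) = -18 - 4*I (W(I) = -2 + (4 + I)*(-4) = -2 + (-16 - 4*I) = -18 - 4*I)
A(Y) = -6 + 2*Y (A(Y) = -6 + (Y + Y) = -6 + 2*Y)
(22188 - 22859)/(A(W(7)) - 17945) - 33082 = (22188 - 22859)/((-6 + 2*(-18 - 4*7)) - 17945) - 33082 = -671/((-6 + 2*(-18 - 28)) - 17945) - 33082 = -671/((-6 + 2*(-46)) - 17945) - 33082 = -671/((-6 - 92) - 17945) - 33082 = -671/(-98 - 17945) - 33082 = -671/(-18043) - 33082 = -671*(-1/18043) - 33082 = 671/18043 - 33082 = -596897855/18043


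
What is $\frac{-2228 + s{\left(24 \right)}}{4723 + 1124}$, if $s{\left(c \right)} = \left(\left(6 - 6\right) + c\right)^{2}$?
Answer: $- \frac{1652}{5847} \approx -0.28254$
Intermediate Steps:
$s{\left(c \right)} = c^{2}$ ($s{\left(c \right)} = \left(\left(6 - 6\right) + c\right)^{2} = \left(0 + c\right)^{2} = c^{2}$)
$\frac{-2228 + s{\left(24 \right)}}{4723 + 1124} = \frac{-2228 + 24^{2}}{4723 + 1124} = \frac{-2228 + 576}{5847} = \left(-1652\right) \frac{1}{5847} = - \frac{1652}{5847}$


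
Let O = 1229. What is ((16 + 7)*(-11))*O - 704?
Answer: -311641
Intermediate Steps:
((16 + 7)*(-11))*O - 704 = ((16 + 7)*(-11))*1229 - 704 = (23*(-11))*1229 - 704 = -253*1229 - 704 = -310937 - 704 = -311641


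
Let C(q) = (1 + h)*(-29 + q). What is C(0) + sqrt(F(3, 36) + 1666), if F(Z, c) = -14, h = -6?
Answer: 145 + 2*sqrt(413) ≈ 185.64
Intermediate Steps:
C(q) = 145 - 5*q (C(q) = (1 - 6)*(-29 + q) = -5*(-29 + q) = 145 - 5*q)
C(0) + sqrt(F(3, 36) + 1666) = (145 - 5*0) + sqrt(-14 + 1666) = (145 + 0) + sqrt(1652) = 145 + 2*sqrt(413)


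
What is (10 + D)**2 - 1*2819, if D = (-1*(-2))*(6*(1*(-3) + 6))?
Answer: -703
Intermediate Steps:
D = 36 (D = 2*(6*(-3 + 6)) = 2*(6*3) = 2*18 = 36)
(10 + D)**2 - 1*2819 = (10 + 36)**2 - 1*2819 = 46**2 - 2819 = 2116 - 2819 = -703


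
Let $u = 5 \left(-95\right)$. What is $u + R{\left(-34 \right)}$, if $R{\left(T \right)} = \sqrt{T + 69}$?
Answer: $-475 + \sqrt{35} \approx -469.08$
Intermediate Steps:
$R{\left(T \right)} = \sqrt{69 + T}$
$u = -475$
$u + R{\left(-34 \right)} = -475 + \sqrt{69 - 34} = -475 + \sqrt{35}$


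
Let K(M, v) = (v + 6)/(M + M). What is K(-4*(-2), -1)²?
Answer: 25/256 ≈ 0.097656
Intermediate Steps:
K(M, v) = (6 + v)/(2*M) (K(M, v) = (6 + v)/((2*M)) = (6 + v)*(1/(2*M)) = (6 + v)/(2*M))
K(-4*(-2), -1)² = ((6 - 1)/(2*((-4*(-2)))))² = ((½)*5/8)² = ((½)*(⅛)*5)² = (5/16)² = 25/256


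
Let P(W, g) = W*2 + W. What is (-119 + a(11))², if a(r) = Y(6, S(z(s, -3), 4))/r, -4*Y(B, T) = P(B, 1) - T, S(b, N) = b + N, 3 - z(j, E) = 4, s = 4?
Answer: 27573001/1936 ≈ 14242.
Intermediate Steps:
z(j, E) = -1 (z(j, E) = 3 - 1*4 = 3 - 4 = -1)
P(W, g) = 3*W (P(W, g) = 2*W + W = 3*W)
S(b, N) = N + b
Y(B, T) = -3*B/4 + T/4 (Y(B, T) = -(3*B - T)/4 = -(-T + 3*B)/4 = -3*B/4 + T/4)
a(r) = -15/(4*r) (a(r) = (-¾*6 + (4 - 1)/4)/r = (-9/2 + (¼)*3)/r = (-9/2 + ¾)/r = -15/(4*r))
(-119 + a(11))² = (-119 - 15/4/11)² = (-119 - 15/4*1/11)² = (-119 - 15/44)² = (-5251/44)² = 27573001/1936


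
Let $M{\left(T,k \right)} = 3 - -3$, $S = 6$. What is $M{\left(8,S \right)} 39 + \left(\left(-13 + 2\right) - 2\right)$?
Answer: $221$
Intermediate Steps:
$M{\left(T,k \right)} = 6$ ($M{\left(T,k \right)} = 3 + 3 = 6$)
$M{\left(8,S \right)} 39 + \left(\left(-13 + 2\right) - 2\right) = 6 \cdot 39 + \left(\left(-13 + 2\right) - 2\right) = 234 - 13 = 221$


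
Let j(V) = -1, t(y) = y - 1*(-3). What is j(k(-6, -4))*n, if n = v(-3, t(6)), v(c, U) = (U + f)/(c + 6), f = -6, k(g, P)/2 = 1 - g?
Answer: -1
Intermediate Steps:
k(g, P) = 2 - 2*g (k(g, P) = 2*(1 - g) = 2 - 2*g)
t(y) = 3 + y (t(y) = y + 3 = 3 + y)
v(c, U) = (-6 + U)/(6 + c) (v(c, U) = (U - 6)/(c + 6) = (-6 + U)/(6 + c))
n = 1 (n = (-6 + (3 + 6))/(6 - 3) = (-6 + 9)/3 = (⅓)*3 = 1)
j(k(-6, -4))*n = -1*1 = -1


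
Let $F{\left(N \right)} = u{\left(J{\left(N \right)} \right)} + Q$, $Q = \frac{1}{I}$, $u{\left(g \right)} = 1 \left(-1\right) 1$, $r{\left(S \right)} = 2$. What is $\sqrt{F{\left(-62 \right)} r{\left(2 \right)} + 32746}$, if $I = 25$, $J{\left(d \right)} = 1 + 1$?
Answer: $\frac{\sqrt{818602}}{5} \approx 180.95$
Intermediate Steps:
$J{\left(d \right)} = 2$
$u{\left(g \right)} = -1$ ($u{\left(g \right)} = \left(-1\right) 1 = -1$)
$Q = \frac{1}{25} \approx 0.04$
$F{\left(N \right)} = - \frac{24}{25}$ ($F{\left(N \right)} = -1 + \frac{1}{25} = - \frac{24}{25}$)
$\sqrt{F{\left(-62 \right)} r{\left(2 \right)} + 32746} = \sqrt{\left(- \frac{24}{25}\right) 2 + 32746} = \sqrt{- \frac{48}{25} + 32746} = \sqrt{\frac{818602}{25}} = \frac{\sqrt{818602}}{5}$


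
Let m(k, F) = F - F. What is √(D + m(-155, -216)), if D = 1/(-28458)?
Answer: I*√3162/9486 ≈ 0.0059279*I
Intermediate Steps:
m(k, F) = 0
D = -1/28458 ≈ -3.5139e-5
√(D + m(-155, -216)) = √(-1/28458 + 0) = √(-1/28458) = I*√3162/9486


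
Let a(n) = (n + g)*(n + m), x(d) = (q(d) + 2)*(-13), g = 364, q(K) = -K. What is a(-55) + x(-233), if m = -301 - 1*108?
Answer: -146431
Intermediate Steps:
m = -409 (m = -301 - 108 = -409)
x(d) = -26 + 13*d (x(d) = (-d + 2)*(-13) = (2 - d)*(-13) = -26 + 13*d)
a(n) = (-409 + n)*(364 + n) (a(n) = (n + 364)*(n - 409) = (364 + n)*(-409 + n) = (-409 + n)*(364 + n))
a(-55) + x(-233) = (-148876 + (-55)² - 45*(-55)) + (-26 + 13*(-233)) = (-148876 + 3025 + 2475) + (-26 - 3029) = -143376 - 3055 = -146431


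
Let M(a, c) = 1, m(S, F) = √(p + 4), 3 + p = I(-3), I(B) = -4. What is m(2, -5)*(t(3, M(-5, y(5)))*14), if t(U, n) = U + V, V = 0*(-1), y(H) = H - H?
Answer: 42*I*√3 ≈ 72.746*I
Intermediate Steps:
y(H) = 0
p = -7 (p = -3 - 4 = -7)
m(S, F) = I*√3 (m(S, F) = √(-7 + 4) = √(-3) = I*√3)
V = 0
t(U, n) = U (t(U, n) = U + 0 = U)
m(2, -5)*(t(3, M(-5, y(5)))*14) = (I*√3)*(3*14) = (I*√3)*42 = 42*I*√3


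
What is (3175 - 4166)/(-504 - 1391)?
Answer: 991/1895 ≈ 0.52295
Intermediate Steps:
(3175 - 4166)/(-504 - 1391) = -991/(-1895) = -991*(-1/1895) = 991/1895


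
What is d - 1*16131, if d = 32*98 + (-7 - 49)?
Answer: -13051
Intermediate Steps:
d = 3080 (d = 3136 - 56 = 3080)
d - 1*16131 = 3080 - 1*16131 = 3080 - 16131 = -13051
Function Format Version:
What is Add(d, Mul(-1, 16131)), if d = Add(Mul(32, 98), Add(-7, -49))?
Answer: -13051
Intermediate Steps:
d = 3080 (d = Add(3136, -56) = 3080)
Add(d, Mul(-1, 16131)) = Add(3080, Mul(-1, 16131)) = Add(3080, -16131) = -13051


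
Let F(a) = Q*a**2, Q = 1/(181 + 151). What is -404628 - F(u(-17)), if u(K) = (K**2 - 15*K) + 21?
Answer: -134655721/332 ≈ -4.0559e+5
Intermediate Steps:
u(K) = 21 + K**2 - 15*K
Q = 1/332 ≈ 0.0030120
F(a) = a**2/332
-404628 - F(u(-17)) = -404628 - (21 + (-17)**2 - 15*(-17))**2/332 = -404628 - (21 + 289 + 255)**2/332 = -404628 - 565**2/332 = -404628 - 319225/332 = -134655721/332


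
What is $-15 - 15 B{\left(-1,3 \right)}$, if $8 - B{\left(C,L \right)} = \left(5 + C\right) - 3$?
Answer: $-120$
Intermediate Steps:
$B{\left(C,L \right)} = 6 - C$ ($B{\left(C,L \right)} = 8 - \left(\left(5 + C\right) - 3\right) = 8 - \left(2 + C\right) = 6 - C$)
$-15 - 15 B{\left(-1,3 \right)} = -15 - 15 \left(6 - -1\right) = -15 - 15 \left(6 + 1\right) = -15 - 105 = -120$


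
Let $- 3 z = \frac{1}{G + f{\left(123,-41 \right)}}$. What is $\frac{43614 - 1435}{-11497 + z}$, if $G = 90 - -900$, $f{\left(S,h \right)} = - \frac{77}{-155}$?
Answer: $- \frac{19426845999}{5295299912} \approx -3.6687$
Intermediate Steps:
$f{\left(S,h \right)} = \frac{77}{155}$ ($f{\left(S,h \right)} = \left(-77\right) \left(- \frac{1}{155}\right) = \frac{77}{155}$)
$G = 990$ ($G = 90 + 900 = 990$)
$z = - \frac{155}{460581}$ ($z = - \frac{1}{3 \left(990 + \frac{77}{155}\right)} = - \frac{1}{3 \cdot \frac{153527}{155}} = \left(- \frac{1}{3}\right) \frac{155}{153527} = - \frac{155}{460581} \approx -0.00033653$)
$\frac{43614 - 1435}{-11497 + z} = \frac{43614 - 1435}{-11497 - \frac{155}{460581}} = \frac{42179}{- \frac{5295299912}{460581}} = 42179 \left(- \frac{460581}{5295299912}\right) = - \frac{19426845999}{5295299912}$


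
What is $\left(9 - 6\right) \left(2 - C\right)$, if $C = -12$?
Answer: $42$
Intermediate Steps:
$\left(9 - 6\right) \left(2 - C\right) = \left(9 - 6\right) \left(2 - -12\right) = \left(9 - 6\right) \left(2 + 12\right) = 3 \cdot 14 = 42$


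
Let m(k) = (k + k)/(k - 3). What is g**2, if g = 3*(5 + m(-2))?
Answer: 7569/25 ≈ 302.76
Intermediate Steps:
m(k) = 2*k/(-3 + k) (m(k) = (2*k)/(-3 + k) = 2*k/(-3 + k))
g = 87/5 (g = 3*(5 + 2*(-2)/(-3 - 2)) = 3*(5 + 2*(-2)/(-5)) = 3*(5 + 2*(-2)*(-1/5)) = 3*(5 + 4/5) = 3*(29/5) = 87/5 ≈ 17.400)
g**2 = (87/5)**2 = 7569/25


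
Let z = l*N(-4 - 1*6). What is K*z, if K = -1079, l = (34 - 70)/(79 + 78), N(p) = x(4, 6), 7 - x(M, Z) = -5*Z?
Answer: 1437228/157 ≈ 9154.3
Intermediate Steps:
x(M, Z) = 7 + 5*Z (x(M, Z) = 7 - (-5)*Z = 7 + 5*Z)
N(p) = 37 (N(p) = 7 + 5*6 = 7 + 30 = 37)
l = -36/157 ≈ -0.22930
z = -1332/157 (z = -36/157*37 = -1332/157 ≈ -8.4841)
K*z = -1079*(-1332/157) = 1437228/157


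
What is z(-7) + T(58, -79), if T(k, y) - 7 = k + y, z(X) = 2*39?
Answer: 64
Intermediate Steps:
z(X) = 78
T(k, y) = 7 + k + y (T(k, y) = 7 + (k + y) = 7 + k + y)
z(-7) + T(58, -79) = 78 + (7 + 58 - 79) = 78 - 14 = 64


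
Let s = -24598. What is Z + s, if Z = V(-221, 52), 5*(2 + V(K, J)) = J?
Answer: -122948/5 ≈ -24590.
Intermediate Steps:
V(K, J) = -2 + J/5
Z = 42/5 (Z = -2 + (1/5)*52 = -2 + 52/5 = 42/5 ≈ 8.4000)
Z + s = 42/5 - 24598 = -122948/5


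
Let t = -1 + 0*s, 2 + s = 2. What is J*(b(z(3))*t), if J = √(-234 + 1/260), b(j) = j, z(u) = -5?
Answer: I*√3954535/26 ≈ 76.485*I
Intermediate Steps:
s = 0 (s = -2 + 2 = 0)
t = -1 (t = -1 + 0*0 = -1 + 0 = -1)
J = I*√3954535/130 (J = √(-234 + 1/260) = √(-60839/260) = I*√3954535/130 ≈ 15.297*I)
J*(b(z(3))*t) = (I*√3954535/130)*(-5*(-1)) = (I*√3954535/130)*5 = I*√3954535/26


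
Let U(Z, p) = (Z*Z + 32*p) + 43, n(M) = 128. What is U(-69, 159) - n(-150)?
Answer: 9764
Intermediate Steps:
U(Z, p) = 43 + Z² + 32*p (U(Z, p) = (Z² + 32*p) + 43 = 43 + Z² + 32*p)
U(-69, 159) - n(-150) = (43 + (-69)² + 32*159) - 1*128 = (43 + 4761 + 5088) - 128 = 9892 - 128 = 9764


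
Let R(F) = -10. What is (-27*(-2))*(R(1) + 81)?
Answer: 3834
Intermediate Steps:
(-27*(-2))*(R(1) + 81) = (-27*(-2))*(-10 + 81) = 54*71 = 3834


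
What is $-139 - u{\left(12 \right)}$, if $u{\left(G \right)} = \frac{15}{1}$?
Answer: $-154$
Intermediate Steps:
$u{\left(G \right)} = 15$ ($u{\left(G \right)} = 15 \cdot 1 = 15$)
$-139 - u{\left(12 \right)} = -139 - 15 = -154$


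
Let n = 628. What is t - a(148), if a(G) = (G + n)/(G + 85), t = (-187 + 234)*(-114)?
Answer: -1249190/233 ≈ -5361.3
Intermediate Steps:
t = -5358 (t = 47*(-114) = -5358)
a(G) = (628 + G)/(85 + G) (a(G) = (G + 628)/(G + 85) = (628 + G)/(85 + G))
t - a(148) = -5358 - (628 + 148)/(85 + 148) = -5358 - 776/233 = -1249190/233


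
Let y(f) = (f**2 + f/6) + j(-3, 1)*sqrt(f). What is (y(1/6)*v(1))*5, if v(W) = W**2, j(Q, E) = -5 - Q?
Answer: 5/18 - 5*sqrt(6)/3 ≈ -3.8047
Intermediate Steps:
y(f) = f**2 - 2*sqrt(f) + f/6 (y(f) = (f**2 + f/6) + (-5 - 1*(-3))*sqrt(f) = (f**2 + f/6) + (-5 + 3)*sqrt(f) = (f**2 + f/6) - 2*sqrt(f) = f**2 - 2*sqrt(f) + f/6)
(y(1/6)*v(1))*5 = (((1/6)**2 - 2*sqrt(6)/6 + (1/6)/6)*1**2)*5 = (((1/6)**2 - sqrt(6)/3 + (1/6)*(1/6))*1)*5 = ((1/36 - sqrt(6)/3 + 1/36)*1)*5 = ((1/18 - sqrt(6)/3)*1)*5 = (1/18 - sqrt(6)/3)*5 = 5/18 - 5*sqrt(6)/3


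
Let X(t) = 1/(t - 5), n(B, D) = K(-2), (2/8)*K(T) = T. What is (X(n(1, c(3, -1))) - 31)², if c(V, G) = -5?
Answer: 163216/169 ≈ 965.78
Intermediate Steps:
K(T) = 4*T
n(B, D) = -8 (n(B, D) = 4*(-2) = -8)
X(t) = 1/(-5 + t)
(X(n(1, c(3, -1))) - 31)² = (1/(-5 - 8) - 31)² = (1/(-13) - 31)² = (-1/13 - 31)² = (-404/13)² = 163216/169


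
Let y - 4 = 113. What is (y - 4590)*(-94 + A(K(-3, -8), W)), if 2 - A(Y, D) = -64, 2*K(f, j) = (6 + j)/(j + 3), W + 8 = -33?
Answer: 125244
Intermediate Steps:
W = -41 (W = -8 - 33 = -41)
K(f, j) = (6 + j)/(2*(3 + j)) (K(f, j) = ((6 + j)/(j + 3))/2 = ((6 + j)/(3 + j))/2 = (6 + j)/(2*(3 + j)))
y = 117 (y = 4 + 113 = 117)
A(Y, D) = 66 (A(Y, D) = 2 - 1*(-64) = 2 + 64 = 66)
(y - 4590)*(-94 + A(K(-3, -8), W)) = (117 - 4590)*(-94 + 66) = -4473*(-28) = 125244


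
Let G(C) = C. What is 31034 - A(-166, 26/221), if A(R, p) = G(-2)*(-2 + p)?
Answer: 527514/17 ≈ 31030.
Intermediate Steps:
A(R, p) = 4 - 2*p (A(R, p) = -2*(-2 + p) = 4 - 2*p)
31034 - A(-166, 26/221) = 31034 - (4 - 52/221) = 31034 - (4 - 2*2/17) = 31034 - (4 - 4/17) = 31034 - 1*64/17 = 31034 - 64/17 = 527514/17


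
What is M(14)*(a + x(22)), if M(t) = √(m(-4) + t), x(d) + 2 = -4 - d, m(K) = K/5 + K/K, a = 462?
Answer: 434*√355/5 ≈ 1635.4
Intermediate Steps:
m(K) = 1 + K/5 (m(K) = K*(⅕) + 1 = K/5 + 1 = 1 + K/5)
x(d) = -6 - d (x(d) = -2 + (-4 - d) = -6 - d)
M(t) = √(⅕ + t) (M(t) = √((1 + (⅕)*(-4)) + t) = √((1 - ⅘) + t) = √(⅕ + t))
M(14)*(a + x(22)) = (√(5 + 25*14)/5)*(462 + (-6 - 1*22)) = (√(5 + 350)/5)*(462 + (-6 - 22)) = (√355/5)*(462 - 28) = (√355/5)*434 = 434*√355/5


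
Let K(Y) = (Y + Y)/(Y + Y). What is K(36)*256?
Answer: 256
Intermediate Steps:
K(Y) = 1 (K(Y) = (2*Y)/((2*Y)) = (2*Y)*(1/(2*Y)) = 1)
K(36)*256 = 1*256 = 256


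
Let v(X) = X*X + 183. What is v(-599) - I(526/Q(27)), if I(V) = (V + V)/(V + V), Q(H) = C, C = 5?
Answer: 358983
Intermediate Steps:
Q(H) = 5
I(V) = 1 (I(V) = (2*V)/((2*V)) = (2*V)*(1/(2*V)) = 1)
v(X) = 183 + X² (v(X) = X² + 183 = 183 + X²)
v(-599) - I(526/Q(27)) = (183 + (-599)²) - 1*1 = (183 + 358801) - 1 = 358984 - 1 = 358983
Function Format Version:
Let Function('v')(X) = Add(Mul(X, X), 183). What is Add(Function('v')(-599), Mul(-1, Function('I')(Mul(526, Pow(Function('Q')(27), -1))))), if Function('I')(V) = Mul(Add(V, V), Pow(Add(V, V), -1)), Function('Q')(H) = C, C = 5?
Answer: 358983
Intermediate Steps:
Function('Q')(H) = 5
Function('I')(V) = 1 (Function('I')(V) = Mul(Mul(2, V), Pow(Mul(2, V), -1)) = Mul(Mul(2, V), Mul(Rational(1, 2), Pow(V, -1))) = 1)
Function('v')(X) = Add(183, Pow(X, 2)) (Function('v')(X) = Add(Pow(X, 2), 183) = Add(183, Pow(X, 2)))
Add(Function('v')(-599), Mul(-1, Function('I')(Mul(526, Pow(Function('Q')(27), -1))))) = Add(Add(183, Pow(-599, 2)), Mul(-1, 1)) = Add(Add(183, 358801), -1) = Add(358984, -1) = 358983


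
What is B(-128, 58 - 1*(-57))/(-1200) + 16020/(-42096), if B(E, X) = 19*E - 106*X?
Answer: 2070499/175400 ≈ 11.804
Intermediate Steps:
B(E, X) = -106*X + 19*E
B(-128, 58 - 1*(-57))/(-1200) + 16020/(-42096) = (-106*(58 - 1*(-57)) + 19*(-128))/(-1200) + 16020/(-42096) = (-106*(58 + 57) - 2432)*(-1/1200) + 16020*(-1/42096) = (-106*115 - 2432)*(-1/1200) - 1335/3508 = (-12190 - 2432)*(-1/1200) - 1335/3508 = -14622*(-1/1200) - 1335/3508 = 2437/200 - 1335/3508 = 2070499/175400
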